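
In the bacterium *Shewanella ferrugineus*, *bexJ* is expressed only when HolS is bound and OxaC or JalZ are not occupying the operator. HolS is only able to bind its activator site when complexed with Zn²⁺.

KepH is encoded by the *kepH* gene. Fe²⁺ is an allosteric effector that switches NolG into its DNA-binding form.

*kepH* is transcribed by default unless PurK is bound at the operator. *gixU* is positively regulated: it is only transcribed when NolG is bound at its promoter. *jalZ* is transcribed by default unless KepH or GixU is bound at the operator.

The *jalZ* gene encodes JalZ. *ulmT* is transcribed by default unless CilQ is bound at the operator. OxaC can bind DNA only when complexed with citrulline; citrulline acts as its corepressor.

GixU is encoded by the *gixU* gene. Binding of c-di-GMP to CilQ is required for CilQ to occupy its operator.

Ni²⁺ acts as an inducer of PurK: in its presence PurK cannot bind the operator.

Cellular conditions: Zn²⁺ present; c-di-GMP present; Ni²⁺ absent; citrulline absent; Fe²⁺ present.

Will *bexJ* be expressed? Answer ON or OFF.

Zn²⁺ is present, so HolS is active.
Citrulline is absent, so OxaC is inactive.
Ni²⁺ is absent, so PurK is active.
With repressor PurK bound, *kepH* is not transcribed.
So KepH is not produced.
Fe²⁺ is present, so NolG is active.
No repressor is bound and NolG is active, so *gixU* is transcribed.
So GixU is produced and active.
With repressor GixU bound, *jalZ* is not transcribed.
So JalZ is not produced.
No repressor is bound and HolS is active, so *bexJ* is transcribed.

ON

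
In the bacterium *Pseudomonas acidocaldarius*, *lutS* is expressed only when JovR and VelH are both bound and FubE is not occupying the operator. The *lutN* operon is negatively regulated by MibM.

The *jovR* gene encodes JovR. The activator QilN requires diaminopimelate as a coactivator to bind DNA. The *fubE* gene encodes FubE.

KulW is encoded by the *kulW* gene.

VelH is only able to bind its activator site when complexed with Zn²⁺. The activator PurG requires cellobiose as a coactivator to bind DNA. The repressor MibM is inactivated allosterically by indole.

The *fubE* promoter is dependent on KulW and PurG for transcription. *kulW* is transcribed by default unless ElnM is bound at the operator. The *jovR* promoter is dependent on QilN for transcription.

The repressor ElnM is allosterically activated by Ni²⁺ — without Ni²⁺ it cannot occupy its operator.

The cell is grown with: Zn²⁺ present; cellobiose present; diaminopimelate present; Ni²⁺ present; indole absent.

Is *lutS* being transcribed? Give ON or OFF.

ON

Diaminopimelate is present, so QilN is active.
No repressor is bound and QilN is active, so *jovR* is transcribed.
So JovR is produced and active.
Ni²⁺ is present, so ElnM is active.
With repressor ElnM bound, *kulW* is not transcribed.
So KulW is not produced.
Cellobiose is present, so PurG is active.
Required activator KulW is absent, so *fubE* is not transcribed.
So FubE is not produced.
Zn²⁺ is present, so VelH is active.
No repressor is bound and JovR and VelH are active, so *lutS* is transcribed.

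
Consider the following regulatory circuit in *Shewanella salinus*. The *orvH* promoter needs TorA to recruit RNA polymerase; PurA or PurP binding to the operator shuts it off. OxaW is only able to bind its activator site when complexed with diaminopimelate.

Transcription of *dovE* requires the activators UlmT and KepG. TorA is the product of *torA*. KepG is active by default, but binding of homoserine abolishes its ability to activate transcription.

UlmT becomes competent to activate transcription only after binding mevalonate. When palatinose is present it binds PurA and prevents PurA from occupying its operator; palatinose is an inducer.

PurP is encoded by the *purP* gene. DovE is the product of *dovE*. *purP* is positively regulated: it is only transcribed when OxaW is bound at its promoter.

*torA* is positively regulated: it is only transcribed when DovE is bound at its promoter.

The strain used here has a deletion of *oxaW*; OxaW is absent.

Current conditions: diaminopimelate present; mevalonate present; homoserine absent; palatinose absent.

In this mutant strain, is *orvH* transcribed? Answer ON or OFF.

OFF

Mevalonate is present, so UlmT is active.
Homoserine is absent, so KepG is active.
No repressor is bound and UlmT and KepG are active, so *dovE* is transcribed.
So DovE is produced and active.
No repressor is bound and DovE is active, so *torA* is transcribed.
So TorA is produced and active.
Palatinose is absent, so PurA is active.
OxaW is non-functional in this strain, so it has no effect.
Required activator OxaW is absent, so *purP* is not transcribed.
So PurP is not produced.
With repressor PurA bound, *orvH* is not transcribed.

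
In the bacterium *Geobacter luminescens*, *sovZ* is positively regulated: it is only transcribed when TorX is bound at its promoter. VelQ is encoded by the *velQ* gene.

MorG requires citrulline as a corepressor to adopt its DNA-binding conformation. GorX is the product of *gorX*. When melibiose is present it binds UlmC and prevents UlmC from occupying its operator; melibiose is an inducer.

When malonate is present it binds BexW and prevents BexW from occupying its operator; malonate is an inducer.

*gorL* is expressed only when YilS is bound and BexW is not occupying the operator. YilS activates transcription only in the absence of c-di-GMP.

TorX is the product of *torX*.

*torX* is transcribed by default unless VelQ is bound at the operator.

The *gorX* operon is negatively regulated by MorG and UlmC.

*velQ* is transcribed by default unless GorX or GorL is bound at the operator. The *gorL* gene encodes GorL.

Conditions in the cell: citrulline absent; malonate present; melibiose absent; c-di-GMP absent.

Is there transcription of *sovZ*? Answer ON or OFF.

Citrulline is absent, so MorG is inactive.
Melibiose is absent, so UlmC is active.
With repressor UlmC bound, *gorX* is not transcribed.
So GorX is not produced.
Malonate is present, so BexW is inactive.
c-di-GMP is absent, so YilS is active.
No repressor is bound and YilS is active, so *gorL* is transcribed.
So GorL is produced and active.
With repressor GorL bound, *velQ* is not transcribed.
So VelQ is not produced.
With no repressor bound, *torX* is transcribed.
So TorX is produced and active.
No repressor is bound and TorX is active, so *sovZ* is transcribed.

ON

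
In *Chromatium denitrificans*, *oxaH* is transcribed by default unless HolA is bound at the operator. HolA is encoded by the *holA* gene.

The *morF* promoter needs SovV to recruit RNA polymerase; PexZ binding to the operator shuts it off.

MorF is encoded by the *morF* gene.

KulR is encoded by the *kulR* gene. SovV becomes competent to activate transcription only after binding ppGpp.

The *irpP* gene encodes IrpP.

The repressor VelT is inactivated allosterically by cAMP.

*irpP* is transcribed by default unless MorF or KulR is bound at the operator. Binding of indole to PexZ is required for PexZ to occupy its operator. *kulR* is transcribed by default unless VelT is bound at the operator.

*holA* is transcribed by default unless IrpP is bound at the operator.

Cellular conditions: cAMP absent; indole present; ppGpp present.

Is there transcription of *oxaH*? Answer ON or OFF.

ON

ppGpp is present, so SovV is active.
Indole is present, so PexZ is active.
With repressor PexZ bound, *morF* is not transcribed.
So MorF is not produced.
cAMP is absent, so VelT is active.
With repressor VelT bound, *kulR* is not transcribed.
So KulR is not produced.
With no repressor bound, *irpP* is transcribed.
So IrpP is produced and active.
With repressor IrpP bound, *holA* is not transcribed.
So HolA is not produced.
With no repressor bound, *oxaH* is transcribed.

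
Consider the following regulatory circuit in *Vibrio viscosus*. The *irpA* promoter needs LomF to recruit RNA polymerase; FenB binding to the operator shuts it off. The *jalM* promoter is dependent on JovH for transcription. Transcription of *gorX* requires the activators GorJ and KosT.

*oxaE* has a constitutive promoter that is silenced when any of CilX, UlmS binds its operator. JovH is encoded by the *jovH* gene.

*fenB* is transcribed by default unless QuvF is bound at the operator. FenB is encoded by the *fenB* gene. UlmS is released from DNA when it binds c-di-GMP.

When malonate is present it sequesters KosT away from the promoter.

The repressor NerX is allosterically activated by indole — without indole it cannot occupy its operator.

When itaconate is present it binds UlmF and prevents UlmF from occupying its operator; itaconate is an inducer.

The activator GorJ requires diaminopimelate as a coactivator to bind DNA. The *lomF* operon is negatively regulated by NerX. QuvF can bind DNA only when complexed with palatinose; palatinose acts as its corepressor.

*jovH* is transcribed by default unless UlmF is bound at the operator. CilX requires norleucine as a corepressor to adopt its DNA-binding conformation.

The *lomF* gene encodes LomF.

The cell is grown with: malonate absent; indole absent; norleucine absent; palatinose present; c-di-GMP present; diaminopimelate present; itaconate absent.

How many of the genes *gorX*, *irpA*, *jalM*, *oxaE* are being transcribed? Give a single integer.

Diaminopimelate is present, so GorJ is active.
Malonate is absent, so KosT is active.
No repressor is bound and GorJ and KosT are active, so *gorX* is transcribed.
→ *gorX* is ON.
Indole is absent, so NerX is inactive.
With no repressor bound, *lomF* is transcribed.
So LomF is produced and active.
Palatinose is present, so QuvF is active.
With repressor QuvF bound, *fenB* is not transcribed.
So FenB is not produced.
No repressor is bound and LomF is active, so *irpA* is transcribed.
→ *irpA* is ON.
Itaconate is absent, so UlmF is active.
With repressor UlmF bound, *jovH* is not transcribed.
So JovH is not produced.
Required activator JovH is absent, so *jalM* is not transcribed.
→ *jalM* is OFF.
Norleucine is absent, so CilX is inactive.
c-di-GMP is present, so UlmS is inactive.
With no repressor bound, *oxaE* is transcribed.
→ *oxaE* is ON.
3 of the 4 genes are transcribed.

3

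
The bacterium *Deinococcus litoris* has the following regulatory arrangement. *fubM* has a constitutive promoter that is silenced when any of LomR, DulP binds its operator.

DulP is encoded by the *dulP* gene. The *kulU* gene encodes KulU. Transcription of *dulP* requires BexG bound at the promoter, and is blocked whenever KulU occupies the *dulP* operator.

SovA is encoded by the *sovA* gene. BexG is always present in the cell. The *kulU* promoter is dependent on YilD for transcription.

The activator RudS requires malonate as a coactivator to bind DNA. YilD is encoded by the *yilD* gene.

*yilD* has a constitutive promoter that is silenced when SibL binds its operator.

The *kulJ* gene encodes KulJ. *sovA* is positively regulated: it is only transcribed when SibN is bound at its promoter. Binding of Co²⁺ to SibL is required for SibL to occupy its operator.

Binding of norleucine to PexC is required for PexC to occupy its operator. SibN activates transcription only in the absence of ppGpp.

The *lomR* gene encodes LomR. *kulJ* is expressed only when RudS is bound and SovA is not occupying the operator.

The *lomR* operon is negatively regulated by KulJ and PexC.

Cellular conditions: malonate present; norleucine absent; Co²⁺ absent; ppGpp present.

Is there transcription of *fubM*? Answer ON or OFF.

ON

Malonate is present, so RudS is active.
ppGpp is present, so SibN is inactive.
Required activator SibN is absent, so *sovA* is not transcribed.
So SovA is not produced.
No repressor is bound and RudS is active, so *kulJ* is transcribed.
So KulJ is produced and active.
Norleucine is absent, so PexC is inactive.
With repressor KulJ bound, *lomR* is not transcribed.
So LomR is not produced.
Co²⁺ is absent, so SibL is inactive.
With no repressor bound, *yilD* is transcribed.
So YilD is produced and active.
No repressor is bound and YilD is active, so *kulU* is transcribed.
So KulU is produced and active.
BexG is produced constitutively and is active.
With repressor KulU bound, *dulP* is not transcribed.
So DulP is not produced.
With no repressor bound, *fubM* is transcribed.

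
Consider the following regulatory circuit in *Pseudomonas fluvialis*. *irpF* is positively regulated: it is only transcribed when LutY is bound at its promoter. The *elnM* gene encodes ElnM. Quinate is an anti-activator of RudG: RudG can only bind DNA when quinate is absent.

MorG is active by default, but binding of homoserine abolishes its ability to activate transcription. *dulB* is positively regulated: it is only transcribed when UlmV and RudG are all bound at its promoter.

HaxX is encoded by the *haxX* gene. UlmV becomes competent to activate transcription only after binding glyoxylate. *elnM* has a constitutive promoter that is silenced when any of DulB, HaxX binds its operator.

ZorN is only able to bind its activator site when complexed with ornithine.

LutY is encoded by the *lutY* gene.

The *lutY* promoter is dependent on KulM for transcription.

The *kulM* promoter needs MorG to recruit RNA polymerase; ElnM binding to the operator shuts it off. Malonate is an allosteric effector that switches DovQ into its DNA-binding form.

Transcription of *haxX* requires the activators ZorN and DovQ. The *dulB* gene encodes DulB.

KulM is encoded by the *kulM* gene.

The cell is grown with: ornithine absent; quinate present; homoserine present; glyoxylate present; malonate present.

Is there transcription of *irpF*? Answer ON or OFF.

Glyoxylate is present, so UlmV is active.
Quinate is present, so RudG is inactive.
Required activator RudG is absent, so *dulB* is not transcribed.
So DulB is not produced.
Ornithine is absent, so ZorN is inactive.
Malonate is present, so DovQ is active.
Required activator ZorN is absent, so *haxX* is not transcribed.
So HaxX is not produced.
With no repressor bound, *elnM* is transcribed.
So ElnM is produced and active.
Homoserine is present, so MorG is inactive.
With repressor ElnM bound, *kulM* is not transcribed.
So KulM is not produced.
Required activator KulM is absent, so *lutY* is not transcribed.
So LutY is not produced.
Required activator LutY is absent, so *irpF* is not transcribed.

OFF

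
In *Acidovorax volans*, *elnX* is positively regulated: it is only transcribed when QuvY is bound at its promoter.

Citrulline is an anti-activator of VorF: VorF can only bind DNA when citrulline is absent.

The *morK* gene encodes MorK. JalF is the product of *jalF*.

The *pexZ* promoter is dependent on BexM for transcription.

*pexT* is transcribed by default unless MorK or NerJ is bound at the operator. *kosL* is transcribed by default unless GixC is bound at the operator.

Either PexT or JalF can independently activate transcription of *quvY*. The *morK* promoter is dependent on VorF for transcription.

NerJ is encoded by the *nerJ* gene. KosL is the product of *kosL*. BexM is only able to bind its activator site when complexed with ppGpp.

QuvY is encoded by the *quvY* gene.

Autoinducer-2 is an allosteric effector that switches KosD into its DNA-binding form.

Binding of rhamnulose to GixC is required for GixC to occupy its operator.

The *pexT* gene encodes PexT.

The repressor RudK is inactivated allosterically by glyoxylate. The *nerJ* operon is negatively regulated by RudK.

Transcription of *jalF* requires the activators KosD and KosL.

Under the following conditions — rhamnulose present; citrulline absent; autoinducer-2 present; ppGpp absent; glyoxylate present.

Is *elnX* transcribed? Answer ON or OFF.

Citrulline is absent, so VorF is active.
No repressor is bound and VorF is active, so *morK* is transcribed.
So MorK is produced and active.
Glyoxylate is present, so RudK is inactive.
With no repressor bound, *nerJ* is transcribed.
So NerJ is produced and active.
With repressor MorK bound, *pexT* is not transcribed.
So PexT is not produced.
Autoinducer-2 is present, so KosD is active.
Rhamnulose is present, so GixC is active.
With repressor GixC bound, *kosL* is not transcribed.
So KosL is not produced.
Required activator KosL is absent, so *jalF* is not transcribed.
So JalF is not produced.
No activator is available at the *quvY* promoter, so *quvY* is not transcribed.
So QuvY is not produced.
Required activator QuvY is absent, so *elnX* is not transcribed.

OFF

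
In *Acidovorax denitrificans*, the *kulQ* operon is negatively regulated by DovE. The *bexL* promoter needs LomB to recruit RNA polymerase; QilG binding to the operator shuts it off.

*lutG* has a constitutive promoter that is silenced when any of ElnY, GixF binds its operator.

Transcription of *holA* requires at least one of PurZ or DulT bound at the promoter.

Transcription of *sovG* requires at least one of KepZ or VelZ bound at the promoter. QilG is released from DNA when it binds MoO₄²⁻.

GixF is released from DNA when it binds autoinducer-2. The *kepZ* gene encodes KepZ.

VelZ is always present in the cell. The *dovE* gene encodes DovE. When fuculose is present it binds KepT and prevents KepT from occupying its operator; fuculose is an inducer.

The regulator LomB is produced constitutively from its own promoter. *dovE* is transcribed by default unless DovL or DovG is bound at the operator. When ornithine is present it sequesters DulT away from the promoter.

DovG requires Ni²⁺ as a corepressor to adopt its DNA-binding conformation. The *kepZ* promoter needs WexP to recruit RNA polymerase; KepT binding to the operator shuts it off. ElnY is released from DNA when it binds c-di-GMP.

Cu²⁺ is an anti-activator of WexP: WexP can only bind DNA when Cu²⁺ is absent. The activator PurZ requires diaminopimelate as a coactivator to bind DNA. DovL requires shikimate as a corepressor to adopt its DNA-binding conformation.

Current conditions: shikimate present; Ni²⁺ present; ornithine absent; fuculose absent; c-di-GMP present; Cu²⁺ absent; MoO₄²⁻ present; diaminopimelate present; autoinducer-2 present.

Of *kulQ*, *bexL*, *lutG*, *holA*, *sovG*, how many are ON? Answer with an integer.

5

Shikimate is present, so DovL is active.
Ni²⁺ is present, so DovG is active.
With repressor DovL bound, *dovE* is not transcribed.
So DovE is not produced.
With no repressor bound, *kulQ* is transcribed.
→ *kulQ* is ON.
LomB is produced constitutively and is active.
MoO₄²⁻ is present, so QilG is inactive.
No repressor is bound and LomB is active, so *bexL* is transcribed.
→ *bexL* is ON.
c-di-GMP is present, so ElnY is inactive.
Autoinducer-2 is present, so GixF is inactive.
With no repressor bound, *lutG* is transcribed.
→ *lutG* is ON.
Diaminopimelate is present, so PurZ is active.
Ornithine is absent, so DulT is active.
Activator PurZ is present, so *holA* is transcribed.
→ *holA* is ON.
Fuculose is absent, so KepT is active.
Cu²⁺ is absent, so WexP is active.
With repressor KepT bound, *kepZ* is not transcribed.
So KepZ is not produced.
VelZ is produced constitutively and is active.
Activator VelZ is present, so *sovG* is transcribed.
→ *sovG* is ON.
5 of the 5 genes are transcribed.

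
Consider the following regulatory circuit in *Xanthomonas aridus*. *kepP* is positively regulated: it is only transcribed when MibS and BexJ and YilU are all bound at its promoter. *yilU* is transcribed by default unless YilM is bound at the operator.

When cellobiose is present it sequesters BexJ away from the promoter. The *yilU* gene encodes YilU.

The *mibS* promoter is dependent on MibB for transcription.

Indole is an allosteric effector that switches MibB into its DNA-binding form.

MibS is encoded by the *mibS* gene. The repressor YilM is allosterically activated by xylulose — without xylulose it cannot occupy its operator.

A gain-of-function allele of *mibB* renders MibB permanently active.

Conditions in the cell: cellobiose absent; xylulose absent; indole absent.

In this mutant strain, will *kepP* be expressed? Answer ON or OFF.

ON

MibB is constitutively active in this strain.
No repressor is bound and MibB is active, so *mibS* is transcribed.
So MibS is produced and active.
Cellobiose is absent, so BexJ is active.
Xylulose is absent, so YilM is inactive.
With no repressor bound, *yilU* is transcribed.
So YilU is produced and active.
No repressor is bound and MibS and BexJ and YilU are active, so *kepP* is transcribed.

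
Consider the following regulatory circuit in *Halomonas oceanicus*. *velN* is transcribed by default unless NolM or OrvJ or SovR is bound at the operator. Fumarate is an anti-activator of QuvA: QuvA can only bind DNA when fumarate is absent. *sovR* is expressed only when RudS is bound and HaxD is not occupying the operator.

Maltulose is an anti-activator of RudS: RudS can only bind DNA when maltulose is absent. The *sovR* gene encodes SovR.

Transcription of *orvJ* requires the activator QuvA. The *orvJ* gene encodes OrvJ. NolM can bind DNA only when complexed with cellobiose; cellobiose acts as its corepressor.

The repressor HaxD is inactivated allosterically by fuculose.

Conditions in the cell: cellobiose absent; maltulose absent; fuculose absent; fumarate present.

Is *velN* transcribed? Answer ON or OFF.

ON

Cellobiose is absent, so NolM is inactive.
Fumarate is present, so QuvA is inactive.
Required activator QuvA is absent, so *orvJ* is not transcribed.
So OrvJ is not produced.
Maltulose is absent, so RudS is active.
Fuculose is absent, so HaxD is active.
With repressor HaxD bound, *sovR* is not transcribed.
So SovR is not produced.
With no repressor bound, *velN* is transcribed.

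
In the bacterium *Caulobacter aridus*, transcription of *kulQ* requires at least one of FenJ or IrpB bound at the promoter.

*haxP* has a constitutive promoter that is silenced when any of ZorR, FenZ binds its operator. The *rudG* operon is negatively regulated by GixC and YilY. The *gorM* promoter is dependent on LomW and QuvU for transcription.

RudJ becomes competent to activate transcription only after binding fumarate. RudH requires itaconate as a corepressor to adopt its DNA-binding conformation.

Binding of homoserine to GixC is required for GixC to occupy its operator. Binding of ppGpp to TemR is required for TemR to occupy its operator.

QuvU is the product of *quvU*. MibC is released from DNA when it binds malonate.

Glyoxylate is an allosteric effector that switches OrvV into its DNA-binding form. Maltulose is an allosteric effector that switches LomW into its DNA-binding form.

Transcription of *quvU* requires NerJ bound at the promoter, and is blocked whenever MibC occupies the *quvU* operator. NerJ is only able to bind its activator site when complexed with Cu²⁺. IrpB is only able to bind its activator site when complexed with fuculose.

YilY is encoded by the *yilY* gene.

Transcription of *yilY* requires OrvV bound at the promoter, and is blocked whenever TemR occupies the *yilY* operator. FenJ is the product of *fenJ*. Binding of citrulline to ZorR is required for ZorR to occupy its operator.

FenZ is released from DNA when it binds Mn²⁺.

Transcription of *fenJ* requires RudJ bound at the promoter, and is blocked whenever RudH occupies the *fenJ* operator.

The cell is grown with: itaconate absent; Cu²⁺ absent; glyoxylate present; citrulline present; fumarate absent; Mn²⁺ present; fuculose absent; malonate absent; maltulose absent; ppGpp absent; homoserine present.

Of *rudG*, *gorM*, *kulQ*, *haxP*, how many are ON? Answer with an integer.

0

Homoserine is present, so GixC is active.
ppGpp is absent, so TemR is inactive.
Glyoxylate is present, so OrvV is active.
No repressor is bound and OrvV is active, so *yilY* is transcribed.
So YilY is produced and active.
With repressor GixC bound, *rudG* is not transcribed.
→ *rudG* is OFF.
Maltulose is absent, so LomW is inactive.
Malonate is absent, so MibC is active.
Cu²⁺ is absent, so NerJ is inactive.
With repressor MibC bound, *quvU* is not transcribed.
So QuvU is not produced.
Required activator LomW is absent, so *gorM* is not transcribed.
→ *gorM* is OFF.
Fumarate is absent, so RudJ is inactive.
Itaconate is absent, so RudH is inactive.
Required activator RudJ is absent, so *fenJ* is not transcribed.
So FenJ is not produced.
Fuculose is absent, so IrpB is inactive.
No activator is available at the *kulQ* promoter, so *kulQ* is not transcribed.
→ *kulQ* is OFF.
Citrulline is present, so ZorR is active.
Mn²⁺ is present, so FenZ is inactive.
With repressor ZorR bound, *haxP* is not transcribed.
→ *haxP* is OFF.
0 of the 4 genes are transcribed.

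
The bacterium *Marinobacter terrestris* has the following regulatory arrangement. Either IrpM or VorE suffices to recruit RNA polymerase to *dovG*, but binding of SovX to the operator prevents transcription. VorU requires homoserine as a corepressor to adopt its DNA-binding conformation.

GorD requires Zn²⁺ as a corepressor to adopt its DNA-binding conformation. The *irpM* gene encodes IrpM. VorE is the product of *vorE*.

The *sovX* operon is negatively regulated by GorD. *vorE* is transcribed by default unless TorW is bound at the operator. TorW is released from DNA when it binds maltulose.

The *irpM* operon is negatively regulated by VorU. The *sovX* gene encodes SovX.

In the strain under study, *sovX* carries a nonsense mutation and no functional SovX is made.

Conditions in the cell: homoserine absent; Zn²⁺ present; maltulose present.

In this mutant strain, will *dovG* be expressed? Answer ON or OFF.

ON

Homoserine is absent, so VorU is inactive.
With no repressor bound, *irpM* is transcribed.
So IrpM is produced and active.
Maltulose is present, so TorW is inactive.
With no repressor bound, *vorE* is transcribed.
So VorE is produced and active.
SovX is non-functional in this strain, so it has no effect.
Activator IrpM is present, so *dovG* is transcribed.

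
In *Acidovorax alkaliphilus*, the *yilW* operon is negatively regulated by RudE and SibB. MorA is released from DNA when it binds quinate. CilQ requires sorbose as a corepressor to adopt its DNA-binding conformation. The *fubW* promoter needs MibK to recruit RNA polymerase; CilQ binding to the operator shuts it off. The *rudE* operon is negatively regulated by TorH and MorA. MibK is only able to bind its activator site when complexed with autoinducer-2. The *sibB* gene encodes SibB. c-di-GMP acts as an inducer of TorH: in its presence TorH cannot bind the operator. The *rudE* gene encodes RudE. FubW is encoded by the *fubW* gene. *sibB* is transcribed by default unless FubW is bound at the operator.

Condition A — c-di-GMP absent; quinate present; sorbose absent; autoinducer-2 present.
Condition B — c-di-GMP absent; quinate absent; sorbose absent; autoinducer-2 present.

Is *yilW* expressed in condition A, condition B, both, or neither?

Condition A:
c-di-GMP is absent, so TorH is active.
Quinate is present, so MorA is inactive.
With repressor TorH bound, *rudE* is not transcribed.
So RudE is not produced.
Sorbose is absent, so CilQ is inactive.
Autoinducer-2 is present, so MibK is active.
No repressor is bound and MibK is active, so *fubW* is transcribed.
So FubW is produced and active.
With repressor FubW bound, *sibB* is not transcribed.
So SibB is not produced.
With no repressor bound, *yilW* is transcribed.
→ *yilW* is ON in A.
Condition B:
c-di-GMP is absent, so TorH is active.
Quinate is absent, so MorA is active.
With repressor TorH bound, *rudE* is not transcribed.
So RudE is not produced.
Sorbose is absent, so CilQ is inactive.
Autoinducer-2 is present, so MibK is active.
No repressor is bound and MibK is active, so *fubW* is transcribed.
So FubW is produced and active.
With repressor FubW bound, *sibB* is not transcribed.
So SibB is not produced.
With no repressor bound, *yilW* is transcribed.
→ *yilW* is ON in B.

both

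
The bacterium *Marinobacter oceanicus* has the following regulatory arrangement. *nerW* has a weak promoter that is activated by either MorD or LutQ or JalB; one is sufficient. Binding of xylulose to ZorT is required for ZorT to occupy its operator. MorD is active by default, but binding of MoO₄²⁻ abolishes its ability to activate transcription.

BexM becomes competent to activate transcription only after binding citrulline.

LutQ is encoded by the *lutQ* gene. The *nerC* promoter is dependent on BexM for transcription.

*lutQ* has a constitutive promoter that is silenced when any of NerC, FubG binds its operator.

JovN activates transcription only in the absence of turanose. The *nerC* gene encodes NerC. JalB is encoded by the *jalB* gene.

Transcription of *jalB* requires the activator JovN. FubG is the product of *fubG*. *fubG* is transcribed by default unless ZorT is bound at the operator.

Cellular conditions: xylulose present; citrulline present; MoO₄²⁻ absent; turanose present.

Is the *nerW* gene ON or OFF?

MoO₄²⁻ is absent, so MorD is active.
Citrulline is present, so BexM is active.
No repressor is bound and BexM is active, so *nerC* is transcribed.
So NerC is produced and active.
Xylulose is present, so ZorT is active.
With repressor ZorT bound, *fubG* is not transcribed.
So FubG is not produced.
With repressor NerC bound, *lutQ* is not transcribed.
So LutQ is not produced.
Turanose is present, so JovN is inactive.
Required activator JovN is absent, so *jalB* is not transcribed.
So JalB is not produced.
Activator MorD is present, so *nerW* is transcribed.

ON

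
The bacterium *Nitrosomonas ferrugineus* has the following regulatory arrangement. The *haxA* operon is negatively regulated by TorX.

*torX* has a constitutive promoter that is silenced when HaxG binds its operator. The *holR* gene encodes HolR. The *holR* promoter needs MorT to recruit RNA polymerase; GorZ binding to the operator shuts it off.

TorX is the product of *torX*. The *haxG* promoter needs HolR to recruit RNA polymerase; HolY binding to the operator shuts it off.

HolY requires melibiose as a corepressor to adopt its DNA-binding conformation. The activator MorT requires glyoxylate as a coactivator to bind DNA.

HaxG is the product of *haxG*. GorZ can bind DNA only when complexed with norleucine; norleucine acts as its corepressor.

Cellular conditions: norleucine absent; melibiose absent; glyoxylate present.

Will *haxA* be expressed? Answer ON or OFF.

ON

Glyoxylate is present, so MorT is active.
Norleucine is absent, so GorZ is inactive.
No repressor is bound and MorT is active, so *holR* is transcribed.
So HolR is produced and active.
Melibiose is absent, so HolY is inactive.
No repressor is bound and HolR is active, so *haxG* is transcribed.
So HaxG is produced and active.
With repressor HaxG bound, *torX* is not transcribed.
So TorX is not produced.
With no repressor bound, *haxA* is transcribed.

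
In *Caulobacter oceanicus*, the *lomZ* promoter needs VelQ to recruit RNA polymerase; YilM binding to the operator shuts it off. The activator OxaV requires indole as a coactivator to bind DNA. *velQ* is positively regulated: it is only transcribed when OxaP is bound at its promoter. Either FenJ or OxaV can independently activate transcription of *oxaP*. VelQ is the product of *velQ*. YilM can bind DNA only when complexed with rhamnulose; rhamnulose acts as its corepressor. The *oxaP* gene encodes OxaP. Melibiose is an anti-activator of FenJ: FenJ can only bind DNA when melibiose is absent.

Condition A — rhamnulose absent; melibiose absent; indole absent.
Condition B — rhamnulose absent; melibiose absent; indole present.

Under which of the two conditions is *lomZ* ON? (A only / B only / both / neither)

both

Condition A:
Rhamnulose is absent, so YilM is inactive.
Melibiose is absent, so FenJ is active.
Indole is absent, so OxaV is inactive.
Activator FenJ is present, so *oxaP* is transcribed.
So OxaP is produced and active.
No repressor is bound and OxaP is active, so *velQ* is transcribed.
So VelQ is produced and active.
No repressor is bound and VelQ is active, so *lomZ* is transcribed.
→ *lomZ* is ON in A.
Condition B:
Rhamnulose is absent, so YilM is inactive.
Melibiose is absent, so FenJ is active.
Indole is present, so OxaV is active.
Activator FenJ is present, so *oxaP* is transcribed.
So OxaP is produced and active.
No repressor is bound and OxaP is active, so *velQ* is transcribed.
So VelQ is produced and active.
No repressor is bound and VelQ is active, so *lomZ* is transcribed.
→ *lomZ* is ON in B.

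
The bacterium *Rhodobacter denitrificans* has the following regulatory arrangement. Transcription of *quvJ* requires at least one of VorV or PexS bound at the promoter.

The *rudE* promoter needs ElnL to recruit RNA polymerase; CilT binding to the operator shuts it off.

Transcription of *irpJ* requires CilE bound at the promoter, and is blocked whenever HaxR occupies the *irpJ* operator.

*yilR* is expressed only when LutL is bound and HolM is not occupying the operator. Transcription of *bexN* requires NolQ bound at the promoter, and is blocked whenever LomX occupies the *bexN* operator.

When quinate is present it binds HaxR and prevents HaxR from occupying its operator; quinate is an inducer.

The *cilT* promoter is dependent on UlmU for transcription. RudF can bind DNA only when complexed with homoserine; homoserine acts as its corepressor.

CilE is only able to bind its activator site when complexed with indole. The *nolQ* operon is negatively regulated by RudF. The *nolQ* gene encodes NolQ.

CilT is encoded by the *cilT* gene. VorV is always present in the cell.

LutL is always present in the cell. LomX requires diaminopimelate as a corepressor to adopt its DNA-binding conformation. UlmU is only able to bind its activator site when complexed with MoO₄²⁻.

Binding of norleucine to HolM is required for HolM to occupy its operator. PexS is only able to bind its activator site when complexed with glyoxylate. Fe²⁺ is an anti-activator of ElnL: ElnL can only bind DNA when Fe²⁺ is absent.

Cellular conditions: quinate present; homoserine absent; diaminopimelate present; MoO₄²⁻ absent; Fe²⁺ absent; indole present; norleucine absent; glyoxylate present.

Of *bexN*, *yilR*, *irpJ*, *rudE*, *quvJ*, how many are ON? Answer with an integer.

4

Diaminopimelate is present, so LomX is active.
Homoserine is absent, so RudF is inactive.
With no repressor bound, *nolQ* is transcribed.
So NolQ is produced and active.
With repressor LomX bound, *bexN* is not transcribed.
→ *bexN* is OFF.
LutL is produced constitutively and is active.
Norleucine is absent, so HolM is inactive.
No repressor is bound and LutL is active, so *yilR* is transcribed.
→ *yilR* is ON.
Indole is present, so CilE is active.
Quinate is present, so HaxR is inactive.
No repressor is bound and CilE is active, so *irpJ* is transcribed.
→ *irpJ* is ON.
MoO₄²⁻ is absent, so UlmU is inactive.
Required activator UlmU is absent, so *cilT* is not transcribed.
So CilT is not produced.
Fe²⁺ is absent, so ElnL is active.
No repressor is bound and ElnL is active, so *rudE* is transcribed.
→ *rudE* is ON.
VorV is produced constitutively and is active.
Glyoxylate is present, so PexS is active.
Activator VorV is present, so *quvJ* is transcribed.
→ *quvJ* is ON.
4 of the 5 genes are transcribed.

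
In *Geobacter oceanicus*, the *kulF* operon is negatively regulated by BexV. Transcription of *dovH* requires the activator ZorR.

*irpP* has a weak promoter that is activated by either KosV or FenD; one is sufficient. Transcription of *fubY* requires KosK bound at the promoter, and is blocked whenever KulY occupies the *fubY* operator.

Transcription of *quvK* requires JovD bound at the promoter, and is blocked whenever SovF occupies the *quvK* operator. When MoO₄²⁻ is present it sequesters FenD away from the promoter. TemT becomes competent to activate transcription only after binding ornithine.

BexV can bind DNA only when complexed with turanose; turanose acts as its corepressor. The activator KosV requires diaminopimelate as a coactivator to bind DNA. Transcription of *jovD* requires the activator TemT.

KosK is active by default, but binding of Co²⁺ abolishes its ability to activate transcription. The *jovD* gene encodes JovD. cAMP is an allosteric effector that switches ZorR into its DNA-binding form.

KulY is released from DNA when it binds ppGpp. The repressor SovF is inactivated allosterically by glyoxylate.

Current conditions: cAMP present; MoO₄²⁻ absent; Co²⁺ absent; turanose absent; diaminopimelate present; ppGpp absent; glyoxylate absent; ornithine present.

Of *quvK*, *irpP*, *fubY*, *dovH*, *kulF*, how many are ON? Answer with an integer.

3

Ornithine is present, so TemT is active.
No repressor is bound and TemT is active, so *jovD* is transcribed.
So JovD is produced and active.
Glyoxylate is absent, so SovF is active.
With repressor SovF bound, *quvK* is not transcribed.
→ *quvK* is OFF.
Diaminopimelate is present, so KosV is active.
MoO₄²⁻ is absent, so FenD is active.
Activator KosV is present, so *irpP* is transcribed.
→ *irpP* is ON.
Co²⁺ is absent, so KosK is active.
ppGpp is absent, so KulY is active.
With repressor KulY bound, *fubY* is not transcribed.
→ *fubY* is OFF.
cAMP is present, so ZorR is active.
No repressor is bound and ZorR is active, so *dovH* is transcribed.
→ *dovH* is ON.
Turanose is absent, so BexV is inactive.
With no repressor bound, *kulF* is transcribed.
→ *kulF* is ON.
3 of the 5 genes are transcribed.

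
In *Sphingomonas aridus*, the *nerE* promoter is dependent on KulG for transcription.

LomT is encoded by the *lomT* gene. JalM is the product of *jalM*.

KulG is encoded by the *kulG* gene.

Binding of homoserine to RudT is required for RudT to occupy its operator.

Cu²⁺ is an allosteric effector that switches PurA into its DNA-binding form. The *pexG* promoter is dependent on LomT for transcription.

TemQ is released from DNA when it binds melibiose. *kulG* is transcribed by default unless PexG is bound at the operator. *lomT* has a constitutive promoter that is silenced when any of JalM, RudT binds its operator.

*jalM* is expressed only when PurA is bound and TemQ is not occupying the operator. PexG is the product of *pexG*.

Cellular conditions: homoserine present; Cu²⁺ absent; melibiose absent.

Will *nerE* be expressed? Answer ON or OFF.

Melibiose is absent, so TemQ is active.
Cu²⁺ is absent, so PurA is inactive.
With repressor TemQ bound, *jalM* is not transcribed.
So JalM is not produced.
Homoserine is present, so RudT is active.
With repressor RudT bound, *lomT* is not transcribed.
So LomT is not produced.
Required activator LomT is absent, so *pexG* is not transcribed.
So PexG is not produced.
With no repressor bound, *kulG* is transcribed.
So KulG is produced and active.
No repressor is bound and KulG is active, so *nerE* is transcribed.

ON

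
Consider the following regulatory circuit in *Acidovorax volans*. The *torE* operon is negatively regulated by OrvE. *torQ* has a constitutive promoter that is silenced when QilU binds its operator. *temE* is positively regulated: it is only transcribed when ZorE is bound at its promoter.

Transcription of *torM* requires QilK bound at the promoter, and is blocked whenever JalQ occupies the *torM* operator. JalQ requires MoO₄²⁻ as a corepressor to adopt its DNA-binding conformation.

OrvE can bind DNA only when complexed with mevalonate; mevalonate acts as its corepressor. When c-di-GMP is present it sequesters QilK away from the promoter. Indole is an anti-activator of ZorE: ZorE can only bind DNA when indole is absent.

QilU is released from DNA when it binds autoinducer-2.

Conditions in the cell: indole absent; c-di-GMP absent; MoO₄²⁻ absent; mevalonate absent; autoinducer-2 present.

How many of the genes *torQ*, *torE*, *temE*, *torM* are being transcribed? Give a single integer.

Autoinducer-2 is present, so QilU is inactive.
With no repressor bound, *torQ* is transcribed.
→ *torQ* is ON.
Mevalonate is absent, so OrvE is inactive.
With no repressor bound, *torE* is transcribed.
→ *torE* is ON.
Indole is absent, so ZorE is active.
No repressor is bound and ZorE is active, so *temE* is transcribed.
→ *temE* is ON.
c-di-GMP is absent, so QilK is active.
MoO₄²⁻ is absent, so JalQ is inactive.
No repressor is bound and QilK is active, so *torM* is transcribed.
→ *torM* is ON.
4 of the 4 genes are transcribed.

4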